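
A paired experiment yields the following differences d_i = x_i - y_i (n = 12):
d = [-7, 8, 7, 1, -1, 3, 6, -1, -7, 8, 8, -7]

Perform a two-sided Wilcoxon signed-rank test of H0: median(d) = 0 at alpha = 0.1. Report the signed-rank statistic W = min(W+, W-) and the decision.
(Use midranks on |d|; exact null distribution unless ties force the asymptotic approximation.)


Step 1: Drop any zero differences (none here) and take |d_i|.
|d| = [7, 8, 7, 1, 1, 3, 6, 1, 7, 8, 8, 7]
Step 2: Midrank |d_i| (ties get averaged ranks).
ranks: |7|->7.5, |8|->11, |7|->7.5, |1|->2, |1|->2, |3|->4, |6|->5, |1|->2, |7|->7.5, |8|->11, |8|->11, |7|->7.5
Step 3: Attach original signs; sum ranks with positive sign and with negative sign.
W+ = 11 + 7.5 + 2 + 4 + 5 + 11 + 11 = 51.5
W- = 7.5 + 2 + 2 + 7.5 + 7.5 = 26.5
(Check: W+ + W- = 78 should equal n(n+1)/2 = 78.)
Step 4: Test statistic W = min(W+, W-) = 26.5.
Step 5: Ties in |d|, so use the tie-corrected normal approximation.
        E[W] = n(n+1)/4 = 12*13/4 = 39.
        Tie groups: |d|=1 (t=3), |d|=7 (t=4), |d|=8 (t=3); sum(t^3 - t) = 108.
        Var[W] = n(n+1)(2n+1)/24 - sum(t^3-t)/48 = 3900/24 - 108/48 = 160.25.
        z = (W - E[W]) / sqrt(Var[W]) = (26.5 - 39) / 12.6590 = -0.9874.
        Two-sided p = 2*Phi(z) = 0.323427.
Step 6: alpha = 0.1. fail to reject H0.

W+ = 51.5, W- = 26.5, W = min = 26.5, p = 0.323427, fail to reject H0.


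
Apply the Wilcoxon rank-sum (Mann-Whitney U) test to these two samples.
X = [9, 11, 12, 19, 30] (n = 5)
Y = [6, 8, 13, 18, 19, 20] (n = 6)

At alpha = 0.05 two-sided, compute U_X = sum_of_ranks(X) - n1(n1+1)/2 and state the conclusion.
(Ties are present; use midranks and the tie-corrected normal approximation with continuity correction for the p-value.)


Step 1: Combine and sort all 11 observations; assign midranks.
sorted (value, group): (6,Y), (8,Y), (9,X), (11,X), (12,X), (13,Y), (18,Y), (19,X), (19,Y), (20,Y), (30,X)
ranks: 6->1, 8->2, 9->3, 11->4, 12->5, 13->6, 18->7, 19->8.5, 19->8.5, 20->10, 30->11
Step 2: Rank sum for X: R1 = 3 + 4 + 5 + 8.5 + 11 = 31.5.
Step 3: U_X = R1 - n1(n1+1)/2 = 31.5 - 5*6/2 = 31.5 - 15 = 16.5.
       U_Y = n1*n2 - U_X = 30 - 16.5 = 13.5.
Step 4: Ties are present, so use the tie-corrected normal approximation (with continuity correction) for the p-value.
Step 5: p-value = 0.854805; compare to alpha = 0.05. fail to reject H0.

U_X = 16.5, p = 0.854805, fail to reject H0 at alpha = 0.05.


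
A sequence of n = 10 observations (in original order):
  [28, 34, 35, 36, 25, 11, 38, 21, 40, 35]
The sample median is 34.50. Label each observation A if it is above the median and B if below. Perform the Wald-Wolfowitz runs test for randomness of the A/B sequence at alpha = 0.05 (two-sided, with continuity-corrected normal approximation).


Step 1: Compute median = 34.50; label A = above, B = below.
Labels in order: BBAABBABAA  (n_A = 5, n_B = 5)
Step 2: Count runs R = 6.
Step 3: Under H0 (random ordering), E[R] = 2*n_A*n_B/(n_A+n_B) + 1 = 2*5*5/10 + 1 = 6.0000.
        Var[R] = 2*n_A*n_B*(2*n_A*n_B - n_A - n_B) / ((n_A+n_B)^2 * (n_A+n_B-1)) = 2000/900 = 2.2222.
        SD[R] = 1.4907.
Step 4: R = E[R], so z = 0 with no continuity correction.
Step 5: Two-sided p-value via normal approximation = 2*(1 - Phi(|z|)) = 1.000000.
Step 6: alpha = 0.05. fail to reject H0.

R = 6, z = 0.0000, p = 1.000000, fail to reject H0.


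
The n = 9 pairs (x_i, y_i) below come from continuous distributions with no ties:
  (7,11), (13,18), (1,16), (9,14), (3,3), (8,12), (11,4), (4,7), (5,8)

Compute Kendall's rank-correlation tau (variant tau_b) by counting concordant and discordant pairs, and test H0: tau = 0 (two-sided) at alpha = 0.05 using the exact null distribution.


Step 1: Enumerate the 36 unordered pairs (i,j) with i<j and classify each by sign(x_j-x_i) * sign(y_j-y_i).
  (1,2):dx=+6,dy=+7->C; (1,3):dx=-6,dy=+5->D; (1,4):dx=+2,dy=+3->C; (1,5):dx=-4,dy=-8->C
  (1,6):dx=+1,dy=+1->C; (1,7):dx=+4,dy=-7->D; (1,8):dx=-3,dy=-4->C; (1,9):dx=-2,dy=-3->C
  (2,3):dx=-12,dy=-2->C; (2,4):dx=-4,dy=-4->C; (2,5):dx=-10,dy=-15->C; (2,6):dx=-5,dy=-6->C
  (2,7):dx=-2,dy=-14->C; (2,8):dx=-9,dy=-11->C; (2,9):dx=-8,dy=-10->C; (3,4):dx=+8,dy=-2->D
  (3,5):dx=+2,dy=-13->D; (3,6):dx=+7,dy=-4->D; (3,7):dx=+10,dy=-12->D; (3,8):dx=+3,dy=-9->D
  (3,9):dx=+4,dy=-8->D; (4,5):dx=-6,dy=-11->C; (4,6):dx=-1,dy=-2->C; (4,7):dx=+2,dy=-10->D
  (4,8):dx=-5,dy=-7->C; (4,9):dx=-4,dy=-6->C; (5,6):dx=+5,dy=+9->C; (5,7):dx=+8,dy=+1->C
  (5,8):dx=+1,dy=+4->C; (5,9):dx=+2,dy=+5->C; (6,7):dx=+3,dy=-8->D; (6,8):dx=-4,dy=-5->C
  (6,9):dx=-3,dy=-4->C; (7,8):dx=-7,dy=+3->D; (7,9):dx=-6,dy=+4->D; (8,9):dx=+1,dy=+1->C
Step 2: C = 24, D = 12, total pairs = 36.
Step 3: tau = (C - D)/(n(n-1)/2) = (24 - 12)/36 = 0.333333.
Step 4: Exact two-sided p-value (enumerate n! = 362880 permutations of y under H0): p = 0.259518.
Step 5: alpha = 0.05. fail to reject H0.

tau_b = 0.3333 (C=24, D=12), p = 0.259518, fail to reject H0.


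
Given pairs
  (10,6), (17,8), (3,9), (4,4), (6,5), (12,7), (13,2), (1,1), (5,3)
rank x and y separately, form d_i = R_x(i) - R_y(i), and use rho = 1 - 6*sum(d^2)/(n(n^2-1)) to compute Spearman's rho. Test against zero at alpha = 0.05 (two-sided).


Step 1: Rank x and y separately (midranks; no ties here).
rank(x): 10->6, 17->9, 3->2, 4->3, 6->5, 12->7, 13->8, 1->1, 5->4
rank(y): 6->6, 8->8, 9->9, 4->4, 5->5, 7->7, 2->2, 1->1, 3->3
Step 2: d_i = R_x(i) - R_y(i); compute d_i^2.
  (6-6)^2=0, (9-8)^2=1, (2-9)^2=49, (3-4)^2=1, (5-5)^2=0, (7-7)^2=0, (8-2)^2=36, (1-1)^2=0, (4-3)^2=1
sum(d^2) = 88.
Step 3: rho = 1 - 6*88 / (9*(9^2 - 1)) = 1 - 528/720 = 0.266667.
Step 4: Under H0, t = rho * sqrt((n-2)/(1-rho^2)) = 0.7320 ~ t(7).
Step 5: Two-sided p-value from the t-distribution with 7 df = 0.487922.
Step 6: alpha = 0.05. fail to reject H0.

rho = 0.2667, p = 0.487922, fail to reject H0 at alpha = 0.05.


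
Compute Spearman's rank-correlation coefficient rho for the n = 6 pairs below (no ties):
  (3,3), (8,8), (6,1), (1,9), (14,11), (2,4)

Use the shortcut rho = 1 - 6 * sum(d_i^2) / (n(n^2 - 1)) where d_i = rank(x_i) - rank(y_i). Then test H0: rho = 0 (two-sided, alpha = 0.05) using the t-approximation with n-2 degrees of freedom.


Step 1: Rank x and y separately (midranks; no ties here).
rank(x): 3->3, 8->5, 6->4, 1->1, 14->6, 2->2
rank(y): 3->2, 8->4, 1->1, 9->5, 11->6, 4->3
Step 2: d_i = R_x(i) - R_y(i); compute d_i^2.
  (3-2)^2=1, (5-4)^2=1, (4-1)^2=9, (1-5)^2=16, (6-6)^2=0, (2-3)^2=1
sum(d^2) = 28.
Step 3: rho = 1 - 6*28 / (6*(6^2 - 1)) = 1 - 168/210 = 0.200000.
Step 4: Under H0, t = rho * sqrt((n-2)/(1-rho^2)) = 0.4082 ~ t(4).
Step 5: Two-sided p-value from the t-distribution with 4 df = 0.704000.
Step 6: alpha = 0.05. fail to reject H0.

rho = 0.2000, p = 0.704000, fail to reject H0 at alpha = 0.05.


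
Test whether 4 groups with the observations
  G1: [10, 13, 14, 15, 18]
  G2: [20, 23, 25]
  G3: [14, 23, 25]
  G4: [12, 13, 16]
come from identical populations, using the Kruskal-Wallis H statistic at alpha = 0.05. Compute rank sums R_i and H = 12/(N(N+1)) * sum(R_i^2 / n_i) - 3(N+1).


Step 1: Combine all N = 14 observations and assign midranks.
sorted (value, group, rank): (10,G1,1), (12,G4,2), (13,G1,3.5), (13,G4,3.5), (14,G1,5.5), (14,G3,5.5), (15,G1,7), (16,G4,8), (18,G1,9), (20,G2,10), (23,G2,11.5), (23,G3,11.5), (25,G2,13.5), (25,G3,13.5)
Step 2: Sum ranks within each group.
R_1 = 26 (n_1 = 5)
R_2 = 35 (n_2 = 3)
R_3 = 30.5 (n_3 = 3)
R_4 = 13.5 (n_4 = 3)
Step 3: H = 12/(N(N+1)) * sum(R_i^2/n_i) - 3(N+1)
     = 12/(14*15) * (26^2/5 + 35^2/3 + 30.5^2/3 + 13.5^2/3) - 3*15
     = 0.057143 * 914.367 - 45
     = 7.249524.
Step 4: Ties present; correction factor C = 1 - 24/(14^3 - 14) = 0.991209. Corrected H = 7.249524 / 0.991209 = 7.313821.
Step 5: Under H0, H ~ chi^2(3); p-value = 0.062540.
Step 6: alpha = 0.05. fail to reject H0.

H = 7.3138, df = 3, p = 0.062540, fail to reject H0.


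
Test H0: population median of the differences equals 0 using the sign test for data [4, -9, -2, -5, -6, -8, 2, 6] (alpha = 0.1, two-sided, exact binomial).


Step 1: Discard zero differences. Original n = 8; n_eff = number of nonzero differences = 8.
Nonzero differences (with sign): +4, -9, -2, -5, -6, -8, +2, +6
Step 2: Count signs: positive = 3, negative = 5.
Step 3: Under H0: P(positive) = 0.5, so the number of positives S ~ Bin(8, 0.5).
Step 4: Two-sided exact p-value = sum of Bin(8,0.5) probabilities at or below the observed probability = 0.726562.
Step 5: alpha = 0.1. fail to reject H0.

n_eff = 8, pos = 3, neg = 5, p = 0.726562, fail to reject H0.


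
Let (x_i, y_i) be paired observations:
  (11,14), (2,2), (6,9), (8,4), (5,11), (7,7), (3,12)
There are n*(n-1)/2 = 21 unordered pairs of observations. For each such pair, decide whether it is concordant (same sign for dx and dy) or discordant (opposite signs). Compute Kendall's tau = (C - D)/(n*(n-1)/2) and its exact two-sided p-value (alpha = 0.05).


Step 1: Enumerate the 21 unordered pairs (i,j) with i<j and classify each by sign(x_j-x_i) * sign(y_j-y_i).
  (1,2):dx=-9,dy=-12->C; (1,3):dx=-5,dy=-5->C; (1,4):dx=-3,dy=-10->C; (1,5):dx=-6,dy=-3->C
  (1,6):dx=-4,dy=-7->C; (1,7):dx=-8,dy=-2->C; (2,3):dx=+4,dy=+7->C; (2,4):dx=+6,dy=+2->C
  (2,5):dx=+3,dy=+9->C; (2,6):dx=+5,dy=+5->C; (2,7):dx=+1,dy=+10->C; (3,4):dx=+2,dy=-5->D
  (3,5):dx=-1,dy=+2->D; (3,6):dx=+1,dy=-2->D; (3,7):dx=-3,dy=+3->D; (4,5):dx=-3,dy=+7->D
  (4,6):dx=-1,dy=+3->D; (4,7):dx=-5,dy=+8->D; (5,6):dx=+2,dy=-4->D; (5,7):dx=-2,dy=+1->D
  (6,7):dx=-4,dy=+5->D
Step 2: C = 11, D = 10, total pairs = 21.
Step 3: tau = (C - D)/(n(n-1)/2) = (11 - 10)/21 = 0.047619.
Step 4: Exact two-sided p-value (enumerate n! = 5040 permutations of y under H0): p = 1.000000.
Step 5: alpha = 0.05. fail to reject H0.

tau_b = 0.0476 (C=11, D=10), p = 1.000000, fail to reject H0.


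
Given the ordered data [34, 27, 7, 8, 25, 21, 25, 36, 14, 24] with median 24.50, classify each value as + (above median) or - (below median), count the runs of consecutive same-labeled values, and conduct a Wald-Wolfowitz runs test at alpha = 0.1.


Step 1: Compute median = 24.50; label A = above, B = below.
Labels in order: AABBABAABB  (n_A = 5, n_B = 5)
Step 2: Count runs R = 6.
Step 3: Under H0 (random ordering), E[R] = 2*n_A*n_B/(n_A+n_B) + 1 = 2*5*5/10 + 1 = 6.0000.
        Var[R] = 2*n_A*n_B*(2*n_A*n_B - n_A - n_B) / ((n_A+n_B)^2 * (n_A+n_B-1)) = 2000/900 = 2.2222.
        SD[R] = 1.4907.
Step 4: R = E[R], so z = 0 with no continuity correction.
Step 5: Two-sided p-value via normal approximation = 2*(1 - Phi(|z|)) = 1.000000.
Step 6: alpha = 0.1. fail to reject H0.

R = 6, z = 0.0000, p = 1.000000, fail to reject H0.


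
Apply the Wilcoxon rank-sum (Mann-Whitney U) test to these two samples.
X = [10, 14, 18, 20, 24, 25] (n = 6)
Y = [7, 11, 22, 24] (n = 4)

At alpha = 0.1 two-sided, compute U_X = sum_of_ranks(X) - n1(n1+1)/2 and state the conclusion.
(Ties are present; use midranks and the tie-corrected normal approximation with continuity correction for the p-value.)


Step 1: Combine and sort all 10 observations; assign midranks.
sorted (value, group): (7,Y), (10,X), (11,Y), (14,X), (18,X), (20,X), (22,Y), (24,X), (24,Y), (25,X)
ranks: 7->1, 10->2, 11->3, 14->4, 18->5, 20->6, 22->7, 24->8.5, 24->8.5, 25->10
Step 2: Rank sum for X: R1 = 2 + 4 + 5 + 6 + 8.5 + 10 = 35.5.
Step 3: U_X = R1 - n1(n1+1)/2 = 35.5 - 6*7/2 = 35.5 - 21 = 14.5.
       U_Y = n1*n2 - U_X = 24 - 14.5 = 9.5.
Step 4: Ties are present, so use the tie-corrected normal approximation (with continuity correction) for the p-value.
Step 5: p-value = 0.668870; compare to alpha = 0.1. fail to reject H0.

U_X = 14.5, p = 0.668870, fail to reject H0 at alpha = 0.1.


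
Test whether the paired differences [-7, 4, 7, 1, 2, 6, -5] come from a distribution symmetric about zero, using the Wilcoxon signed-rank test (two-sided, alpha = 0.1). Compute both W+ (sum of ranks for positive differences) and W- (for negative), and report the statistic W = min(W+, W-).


Step 1: Drop any zero differences (none here) and take |d_i|.
|d| = [7, 4, 7, 1, 2, 6, 5]
Step 2: Midrank |d_i| (ties get averaged ranks).
ranks: |7|->6.5, |4|->3, |7|->6.5, |1|->1, |2|->2, |6|->5, |5|->4
Step 3: Attach original signs; sum ranks with positive sign and with negative sign.
W+ = 3 + 6.5 + 1 + 2 + 5 = 17.5
W- = 6.5 + 4 = 10.5
(Check: W+ + W- = 28 should equal n(n+1)/2 = 28.)
Step 4: Test statistic W = min(W+, W-) = 10.5.
Step 5: Ties in |d|, so use the tie-corrected normal approximation.
        E[W] = n(n+1)/4 = 7*8/4 = 14.
        Tie groups: |d|=7 (t=2); sum(t^3 - t) = 6.
        Var[W] = n(n+1)(2n+1)/24 - sum(t^3-t)/48 = 840/24 - 6/48 = 34.875.
        z = (W - E[W]) / sqrt(Var[W]) = (10.5 - 14) / 5.9055 = -0.5927.
        Two-sided p = 2*Phi(z) = 0.553404.
Step 6: alpha = 0.1. fail to reject H0.

W+ = 17.5, W- = 10.5, W = min = 10.5, p = 0.553404, fail to reject H0.


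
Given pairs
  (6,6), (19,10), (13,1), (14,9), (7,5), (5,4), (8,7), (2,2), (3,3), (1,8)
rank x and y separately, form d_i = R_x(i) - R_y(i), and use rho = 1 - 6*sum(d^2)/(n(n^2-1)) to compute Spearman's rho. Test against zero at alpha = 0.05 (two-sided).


Step 1: Rank x and y separately (midranks; no ties here).
rank(x): 6->5, 19->10, 13->8, 14->9, 7->6, 5->4, 8->7, 2->2, 3->3, 1->1
rank(y): 6->6, 10->10, 1->1, 9->9, 5->5, 4->4, 7->7, 2->2, 3->3, 8->8
Step 2: d_i = R_x(i) - R_y(i); compute d_i^2.
  (5-6)^2=1, (10-10)^2=0, (8-1)^2=49, (9-9)^2=0, (6-5)^2=1, (4-4)^2=0, (7-7)^2=0, (2-2)^2=0, (3-3)^2=0, (1-8)^2=49
sum(d^2) = 100.
Step 3: rho = 1 - 6*100 / (10*(10^2 - 1)) = 1 - 600/990 = 0.393939.
Step 4: Under H0, t = rho * sqrt((n-2)/(1-rho^2)) = 1.2123 ~ t(8).
Step 5: Two-sided p-value from the t-distribution with 8 df = 0.259998.
Step 6: alpha = 0.05. fail to reject H0.

rho = 0.3939, p = 0.259998, fail to reject H0 at alpha = 0.05.


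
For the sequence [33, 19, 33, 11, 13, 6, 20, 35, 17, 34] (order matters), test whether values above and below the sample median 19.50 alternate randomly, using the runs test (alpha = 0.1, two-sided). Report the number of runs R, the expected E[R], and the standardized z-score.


Step 1: Compute median = 19.50; label A = above, B = below.
Labels in order: ABABBBAABA  (n_A = 5, n_B = 5)
Step 2: Count runs R = 7.
Step 3: Under H0 (random ordering), E[R] = 2*n_A*n_B/(n_A+n_B) + 1 = 2*5*5/10 + 1 = 6.0000.
        Var[R] = 2*n_A*n_B*(2*n_A*n_B - n_A - n_B) / ((n_A+n_B)^2 * (n_A+n_B-1)) = 2000/900 = 2.2222.
        SD[R] = 1.4907.
Step 4: Continuity-corrected z = (R - 0.5 - E[R]) / SD[R] = (7 - 0.5 - 6.0000) / 1.4907 = 0.3354.
Step 5: Two-sided p-value via normal approximation = 2*(1 - Phi(|z|)) = 0.737316.
Step 6: alpha = 0.1. fail to reject H0.

R = 7, z = 0.3354, p = 0.737316, fail to reject H0.


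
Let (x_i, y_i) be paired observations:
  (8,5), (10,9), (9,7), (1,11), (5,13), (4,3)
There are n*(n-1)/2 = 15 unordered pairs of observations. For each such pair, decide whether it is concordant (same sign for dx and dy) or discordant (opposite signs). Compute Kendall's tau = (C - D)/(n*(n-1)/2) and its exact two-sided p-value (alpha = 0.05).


Step 1: Enumerate the 15 unordered pairs (i,j) with i<j and classify each by sign(x_j-x_i) * sign(y_j-y_i).
  (1,2):dx=+2,dy=+4->C; (1,3):dx=+1,dy=+2->C; (1,4):dx=-7,dy=+6->D; (1,5):dx=-3,dy=+8->D
  (1,6):dx=-4,dy=-2->C; (2,3):dx=-1,dy=-2->C; (2,4):dx=-9,dy=+2->D; (2,5):dx=-5,dy=+4->D
  (2,6):dx=-6,dy=-6->C; (3,4):dx=-8,dy=+4->D; (3,5):dx=-4,dy=+6->D; (3,6):dx=-5,dy=-4->C
  (4,5):dx=+4,dy=+2->C; (4,6):dx=+3,dy=-8->D; (5,6):dx=-1,dy=-10->C
Step 2: C = 8, D = 7, total pairs = 15.
Step 3: tau = (C - D)/(n(n-1)/2) = (8 - 7)/15 = 0.066667.
Step 4: Exact two-sided p-value (enumerate n! = 720 permutations of y under H0): p = 1.000000.
Step 5: alpha = 0.05. fail to reject H0.

tau_b = 0.0667 (C=8, D=7), p = 1.000000, fail to reject H0.


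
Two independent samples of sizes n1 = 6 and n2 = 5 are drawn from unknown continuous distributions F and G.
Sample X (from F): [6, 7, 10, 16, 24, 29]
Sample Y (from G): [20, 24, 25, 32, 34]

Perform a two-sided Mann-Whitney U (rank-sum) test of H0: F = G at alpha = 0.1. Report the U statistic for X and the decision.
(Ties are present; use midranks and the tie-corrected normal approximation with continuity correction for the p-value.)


Step 1: Combine and sort all 11 observations; assign midranks.
sorted (value, group): (6,X), (7,X), (10,X), (16,X), (20,Y), (24,X), (24,Y), (25,Y), (29,X), (32,Y), (34,Y)
ranks: 6->1, 7->2, 10->3, 16->4, 20->5, 24->6.5, 24->6.5, 25->8, 29->9, 32->10, 34->11
Step 2: Rank sum for X: R1 = 1 + 2 + 3 + 4 + 6.5 + 9 = 25.5.
Step 3: U_X = R1 - n1(n1+1)/2 = 25.5 - 6*7/2 = 25.5 - 21 = 4.5.
       U_Y = n1*n2 - U_X = 30 - 4.5 = 25.5.
Step 4: Ties are present, so use the tie-corrected normal approximation (with continuity correction) for the p-value.
Step 5: p-value = 0.067264; compare to alpha = 0.1. reject H0.

U_X = 4.5, p = 0.067264, reject H0 at alpha = 0.1.


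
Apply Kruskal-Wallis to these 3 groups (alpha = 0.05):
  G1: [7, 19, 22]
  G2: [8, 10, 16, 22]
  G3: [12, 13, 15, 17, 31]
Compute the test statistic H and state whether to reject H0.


Step 1: Combine all N = 12 observations and assign midranks.
sorted (value, group, rank): (7,G1,1), (8,G2,2), (10,G2,3), (12,G3,4), (13,G3,5), (15,G3,6), (16,G2,7), (17,G3,8), (19,G1,9), (22,G1,10.5), (22,G2,10.5), (31,G3,12)
Step 2: Sum ranks within each group.
R_1 = 20.5 (n_1 = 3)
R_2 = 22.5 (n_2 = 4)
R_3 = 35 (n_3 = 5)
Step 3: H = 12/(N(N+1)) * sum(R_i^2/n_i) - 3(N+1)
     = 12/(12*13) * (20.5^2/3 + 22.5^2/4 + 35^2/5) - 3*13
     = 0.076923 * 511.646 - 39
     = 0.357372.
Step 4: Ties present; correction factor C = 1 - 6/(12^3 - 12) = 0.996503. Corrected H = 0.357372 / 0.996503 = 0.358626.
Step 5: Under H0, H ~ chi^2(2); p-value = 0.835844.
Step 6: alpha = 0.05. fail to reject H0.

H = 0.3586, df = 2, p = 0.835844, fail to reject H0.


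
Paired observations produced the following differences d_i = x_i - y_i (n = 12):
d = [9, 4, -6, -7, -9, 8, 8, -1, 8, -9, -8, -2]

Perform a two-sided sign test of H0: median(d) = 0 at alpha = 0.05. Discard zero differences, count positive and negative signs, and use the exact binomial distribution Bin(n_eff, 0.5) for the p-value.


Step 1: Discard zero differences. Original n = 12; n_eff = number of nonzero differences = 12.
Nonzero differences (with sign): +9, +4, -6, -7, -9, +8, +8, -1, +8, -9, -8, -2
Step 2: Count signs: positive = 5, negative = 7.
Step 3: Under H0: P(positive) = 0.5, so the number of positives S ~ Bin(12, 0.5).
Step 4: Two-sided exact p-value = sum of Bin(12,0.5) probabilities at or below the observed probability = 0.774414.
Step 5: alpha = 0.05. fail to reject H0.

n_eff = 12, pos = 5, neg = 7, p = 0.774414, fail to reject H0.


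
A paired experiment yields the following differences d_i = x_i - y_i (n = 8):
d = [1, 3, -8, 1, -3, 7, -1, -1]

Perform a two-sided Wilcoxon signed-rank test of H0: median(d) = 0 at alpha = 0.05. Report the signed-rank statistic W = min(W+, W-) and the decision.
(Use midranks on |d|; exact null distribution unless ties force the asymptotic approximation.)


Step 1: Drop any zero differences (none here) and take |d_i|.
|d| = [1, 3, 8, 1, 3, 7, 1, 1]
Step 2: Midrank |d_i| (ties get averaged ranks).
ranks: |1|->2.5, |3|->5.5, |8|->8, |1|->2.5, |3|->5.5, |7|->7, |1|->2.5, |1|->2.5
Step 3: Attach original signs; sum ranks with positive sign and with negative sign.
W+ = 2.5 + 5.5 + 2.5 + 7 = 17.5
W- = 8 + 5.5 + 2.5 + 2.5 = 18.5
(Check: W+ + W- = 36 should equal n(n+1)/2 = 36.)
Step 4: Test statistic W = min(W+, W-) = 17.5.
Step 5: Ties in |d|, so use the tie-corrected normal approximation.
        E[W] = n(n+1)/4 = 8*9/4 = 18.
        Tie groups: |d|=1 (t=4), |d|=3 (t=2); sum(t^3 - t) = 66.
        Var[W] = n(n+1)(2n+1)/24 - sum(t^3-t)/48 = 1224/24 - 66/48 = 49.625.
        z = (W - E[W]) / sqrt(Var[W]) = (17.5 - 18) / 7.0445 = -0.0710.
        Two-sided p = 2*Phi(z) = 0.943416.
Step 6: alpha = 0.05. fail to reject H0.

W+ = 17.5, W- = 18.5, W = min = 17.5, p = 0.943416, fail to reject H0.


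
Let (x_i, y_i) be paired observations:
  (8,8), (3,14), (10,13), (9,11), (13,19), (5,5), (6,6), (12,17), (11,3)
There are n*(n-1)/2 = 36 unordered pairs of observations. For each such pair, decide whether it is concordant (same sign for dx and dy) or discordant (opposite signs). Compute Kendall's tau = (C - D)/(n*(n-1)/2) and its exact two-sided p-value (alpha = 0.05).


Step 1: Enumerate the 36 unordered pairs (i,j) with i<j and classify each by sign(x_j-x_i) * sign(y_j-y_i).
  (1,2):dx=-5,dy=+6->D; (1,3):dx=+2,dy=+5->C; (1,4):dx=+1,dy=+3->C; (1,5):dx=+5,dy=+11->C
  (1,6):dx=-3,dy=-3->C; (1,7):dx=-2,dy=-2->C; (1,8):dx=+4,dy=+9->C; (1,9):dx=+3,dy=-5->D
  (2,3):dx=+7,dy=-1->D; (2,4):dx=+6,dy=-3->D; (2,5):dx=+10,dy=+5->C; (2,6):dx=+2,dy=-9->D
  (2,7):dx=+3,dy=-8->D; (2,8):dx=+9,dy=+3->C; (2,9):dx=+8,dy=-11->D; (3,4):dx=-1,dy=-2->C
  (3,5):dx=+3,dy=+6->C; (3,6):dx=-5,dy=-8->C; (3,7):dx=-4,dy=-7->C; (3,8):dx=+2,dy=+4->C
  (3,9):dx=+1,dy=-10->D; (4,5):dx=+4,dy=+8->C; (4,6):dx=-4,dy=-6->C; (4,7):dx=-3,dy=-5->C
  (4,8):dx=+3,dy=+6->C; (4,9):dx=+2,dy=-8->D; (5,6):dx=-8,dy=-14->C; (5,7):dx=-7,dy=-13->C
  (5,8):dx=-1,dy=-2->C; (5,9):dx=-2,dy=-16->C; (6,7):dx=+1,dy=+1->C; (6,8):dx=+7,dy=+12->C
  (6,9):dx=+6,dy=-2->D; (7,8):dx=+6,dy=+11->C; (7,9):dx=+5,dy=-3->D; (8,9):dx=-1,dy=-14->C
Step 2: C = 25, D = 11, total pairs = 36.
Step 3: tau = (C - D)/(n(n-1)/2) = (25 - 11)/36 = 0.388889.
Step 4: Exact two-sided p-value (enumerate n! = 362880 permutations of y under H0): p = 0.180181.
Step 5: alpha = 0.05. fail to reject H0.

tau_b = 0.3889 (C=25, D=11), p = 0.180181, fail to reject H0.


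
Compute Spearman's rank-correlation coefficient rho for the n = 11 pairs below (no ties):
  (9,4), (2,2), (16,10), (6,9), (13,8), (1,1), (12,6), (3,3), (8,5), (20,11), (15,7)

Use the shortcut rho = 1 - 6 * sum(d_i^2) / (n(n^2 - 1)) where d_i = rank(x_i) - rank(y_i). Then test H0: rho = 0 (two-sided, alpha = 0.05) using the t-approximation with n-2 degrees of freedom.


Step 1: Rank x and y separately (midranks; no ties here).
rank(x): 9->6, 2->2, 16->10, 6->4, 13->8, 1->1, 12->7, 3->3, 8->5, 20->11, 15->9
rank(y): 4->4, 2->2, 10->10, 9->9, 8->8, 1->1, 6->6, 3->3, 5->5, 11->11, 7->7
Step 2: d_i = R_x(i) - R_y(i); compute d_i^2.
  (6-4)^2=4, (2-2)^2=0, (10-10)^2=0, (4-9)^2=25, (8-8)^2=0, (1-1)^2=0, (7-6)^2=1, (3-3)^2=0, (5-5)^2=0, (11-11)^2=0, (9-7)^2=4
sum(d^2) = 34.
Step 3: rho = 1 - 6*34 / (11*(11^2 - 1)) = 1 - 204/1320 = 0.845455.
Step 4: Under H0, t = rho * sqrt((n-2)/(1-rho^2)) = 4.7493 ~ t(9).
Step 5: Two-sided p-value from the t-distribution with 9 df = 0.001045.
Step 6: alpha = 0.05. reject H0.

rho = 0.8455, p = 0.001045, reject H0 at alpha = 0.05.


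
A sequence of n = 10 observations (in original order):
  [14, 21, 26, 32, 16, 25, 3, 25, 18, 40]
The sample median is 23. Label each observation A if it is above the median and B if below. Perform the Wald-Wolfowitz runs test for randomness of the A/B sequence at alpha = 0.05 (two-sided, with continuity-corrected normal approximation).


Step 1: Compute median = 23; label A = above, B = below.
Labels in order: BBAABABABA  (n_A = 5, n_B = 5)
Step 2: Count runs R = 8.
Step 3: Under H0 (random ordering), E[R] = 2*n_A*n_B/(n_A+n_B) + 1 = 2*5*5/10 + 1 = 6.0000.
        Var[R] = 2*n_A*n_B*(2*n_A*n_B - n_A - n_B) / ((n_A+n_B)^2 * (n_A+n_B-1)) = 2000/900 = 2.2222.
        SD[R] = 1.4907.
Step 4: Continuity-corrected z = (R - 0.5 - E[R]) / SD[R] = (8 - 0.5 - 6.0000) / 1.4907 = 1.0062.
Step 5: Two-sided p-value via normal approximation = 2*(1 - Phi(|z|)) = 0.314305.
Step 6: alpha = 0.05. fail to reject H0.

R = 8, z = 1.0062, p = 0.314305, fail to reject H0.


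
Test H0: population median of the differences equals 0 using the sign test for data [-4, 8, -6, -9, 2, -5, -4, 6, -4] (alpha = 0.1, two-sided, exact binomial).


Step 1: Discard zero differences. Original n = 9; n_eff = number of nonzero differences = 9.
Nonzero differences (with sign): -4, +8, -6, -9, +2, -5, -4, +6, -4
Step 2: Count signs: positive = 3, negative = 6.
Step 3: Under H0: P(positive) = 0.5, so the number of positives S ~ Bin(9, 0.5).
Step 4: Two-sided exact p-value = sum of Bin(9,0.5) probabilities at or below the observed probability = 0.507812.
Step 5: alpha = 0.1. fail to reject H0.

n_eff = 9, pos = 3, neg = 6, p = 0.507812, fail to reject H0.


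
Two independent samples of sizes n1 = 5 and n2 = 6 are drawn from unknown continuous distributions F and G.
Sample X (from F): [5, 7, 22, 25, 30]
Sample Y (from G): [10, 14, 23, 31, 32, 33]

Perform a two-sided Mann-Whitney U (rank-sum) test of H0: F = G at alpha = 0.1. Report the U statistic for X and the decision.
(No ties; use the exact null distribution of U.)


Step 1: Combine and sort all 11 observations; assign midranks.
sorted (value, group): (5,X), (7,X), (10,Y), (14,Y), (22,X), (23,Y), (25,X), (30,X), (31,Y), (32,Y), (33,Y)
ranks: 5->1, 7->2, 10->3, 14->4, 22->5, 23->6, 25->7, 30->8, 31->9, 32->10, 33->11
Step 2: Rank sum for X: R1 = 1 + 2 + 5 + 7 + 8 = 23.
Step 3: U_X = R1 - n1(n1+1)/2 = 23 - 5*6/2 = 23 - 15 = 8.
       U_Y = n1*n2 - U_X = 30 - 8 = 22.
Step 4: No ties, so the exact null distribution of U (based on enumerating the C(11,5) = 462 equally likely rank assignments) gives the two-sided p-value.
Step 5: p-value = 0.246753; compare to alpha = 0.1. fail to reject H0.

U_X = 8, p = 0.246753, fail to reject H0 at alpha = 0.1.


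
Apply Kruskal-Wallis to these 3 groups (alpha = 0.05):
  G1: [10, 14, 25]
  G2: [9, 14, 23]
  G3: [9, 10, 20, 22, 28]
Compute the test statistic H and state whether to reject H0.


Step 1: Combine all N = 11 observations and assign midranks.
sorted (value, group, rank): (9,G2,1.5), (9,G3,1.5), (10,G1,3.5), (10,G3,3.5), (14,G1,5.5), (14,G2,5.5), (20,G3,7), (22,G3,8), (23,G2,9), (25,G1,10), (28,G3,11)
Step 2: Sum ranks within each group.
R_1 = 19 (n_1 = 3)
R_2 = 16 (n_2 = 3)
R_3 = 31 (n_3 = 5)
Step 3: H = 12/(N(N+1)) * sum(R_i^2/n_i) - 3(N+1)
     = 12/(11*12) * (19^2/3 + 16^2/3 + 31^2/5) - 3*12
     = 0.090909 * 397.867 - 36
     = 0.169697.
Step 4: Ties present; correction factor C = 1 - 18/(11^3 - 11) = 0.986364. Corrected H = 0.169697 / 0.986364 = 0.172043.
Step 5: Under H0, H ~ chi^2(2); p-value = 0.917574.
Step 6: alpha = 0.05. fail to reject H0.

H = 0.1720, df = 2, p = 0.917574, fail to reject H0.


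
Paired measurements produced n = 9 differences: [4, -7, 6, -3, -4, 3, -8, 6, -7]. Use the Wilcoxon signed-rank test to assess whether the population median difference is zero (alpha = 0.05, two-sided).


Step 1: Drop any zero differences (none here) and take |d_i|.
|d| = [4, 7, 6, 3, 4, 3, 8, 6, 7]
Step 2: Midrank |d_i| (ties get averaged ranks).
ranks: |4|->3.5, |7|->7.5, |6|->5.5, |3|->1.5, |4|->3.5, |3|->1.5, |8|->9, |6|->5.5, |7|->7.5
Step 3: Attach original signs; sum ranks with positive sign and with negative sign.
W+ = 3.5 + 5.5 + 1.5 + 5.5 = 16
W- = 7.5 + 1.5 + 3.5 + 9 + 7.5 = 29
(Check: W+ + W- = 45 should equal n(n+1)/2 = 45.)
Step 4: Test statistic W = min(W+, W-) = 16.
Step 5: Ties in |d|, so use the tie-corrected normal approximation.
        E[W] = n(n+1)/4 = 9*10/4 = 22.5.
        Tie groups: |d|=3 (t=2), |d|=4 (t=2), |d|=6 (t=2), |d|=7 (t=2); sum(t^3 - t) = 24.
        Var[W] = n(n+1)(2n+1)/24 - sum(t^3-t)/48 = 1710/24 - 24/48 = 70.75.
        z = (W - E[W]) / sqrt(Var[W]) = (16 - 22.5) / 8.4113 = -0.7728.
        Two-sided p = 2*Phi(z) = 0.439659.
Step 6: alpha = 0.05. fail to reject H0.

W+ = 16, W- = 29, W = min = 16, p = 0.439659, fail to reject H0.


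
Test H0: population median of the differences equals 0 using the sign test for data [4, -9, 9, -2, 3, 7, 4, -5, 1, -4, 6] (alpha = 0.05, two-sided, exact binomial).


Step 1: Discard zero differences. Original n = 11; n_eff = number of nonzero differences = 11.
Nonzero differences (with sign): +4, -9, +9, -2, +3, +7, +4, -5, +1, -4, +6
Step 2: Count signs: positive = 7, negative = 4.
Step 3: Under H0: P(positive) = 0.5, so the number of positives S ~ Bin(11, 0.5).
Step 4: Two-sided exact p-value = sum of Bin(11,0.5) probabilities at or below the observed probability = 0.548828.
Step 5: alpha = 0.05. fail to reject H0.

n_eff = 11, pos = 7, neg = 4, p = 0.548828, fail to reject H0.


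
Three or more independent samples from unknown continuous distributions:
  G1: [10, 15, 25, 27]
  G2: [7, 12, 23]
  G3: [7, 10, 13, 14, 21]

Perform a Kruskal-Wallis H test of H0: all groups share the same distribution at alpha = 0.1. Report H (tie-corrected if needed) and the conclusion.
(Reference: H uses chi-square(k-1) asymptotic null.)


Step 1: Combine all N = 12 observations and assign midranks.
sorted (value, group, rank): (7,G2,1.5), (7,G3,1.5), (10,G1,3.5), (10,G3,3.5), (12,G2,5), (13,G3,6), (14,G3,7), (15,G1,8), (21,G3,9), (23,G2,10), (25,G1,11), (27,G1,12)
Step 2: Sum ranks within each group.
R_1 = 34.5 (n_1 = 4)
R_2 = 16.5 (n_2 = 3)
R_3 = 27 (n_3 = 5)
Step 3: H = 12/(N(N+1)) * sum(R_i^2/n_i) - 3(N+1)
     = 12/(12*13) * (34.5^2/4 + 16.5^2/3 + 27^2/5) - 3*13
     = 0.076923 * 534.112 - 39
     = 2.085577.
Step 4: Ties present; correction factor C = 1 - 12/(12^3 - 12) = 0.993007. Corrected H = 2.085577 / 0.993007 = 2.100264.
Step 5: Under H0, H ~ chi^2(2); p-value = 0.349892.
Step 6: alpha = 0.1. fail to reject H0.

H = 2.1003, df = 2, p = 0.349892, fail to reject H0.


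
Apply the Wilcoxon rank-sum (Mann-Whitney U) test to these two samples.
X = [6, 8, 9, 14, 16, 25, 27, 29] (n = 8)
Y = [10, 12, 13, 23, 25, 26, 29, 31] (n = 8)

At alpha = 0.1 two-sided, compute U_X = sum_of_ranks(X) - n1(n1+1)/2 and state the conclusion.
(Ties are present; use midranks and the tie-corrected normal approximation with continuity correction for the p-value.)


Step 1: Combine and sort all 16 observations; assign midranks.
sorted (value, group): (6,X), (8,X), (9,X), (10,Y), (12,Y), (13,Y), (14,X), (16,X), (23,Y), (25,X), (25,Y), (26,Y), (27,X), (29,X), (29,Y), (31,Y)
ranks: 6->1, 8->2, 9->3, 10->4, 12->5, 13->6, 14->7, 16->8, 23->9, 25->10.5, 25->10.5, 26->12, 27->13, 29->14.5, 29->14.5, 31->16
Step 2: Rank sum for X: R1 = 1 + 2 + 3 + 7 + 8 + 10.5 + 13 + 14.5 = 59.
Step 3: U_X = R1 - n1(n1+1)/2 = 59 - 8*9/2 = 59 - 36 = 23.
       U_Y = n1*n2 - U_X = 64 - 23 = 41.
Step 4: Ties are present, so use the tie-corrected normal approximation (with continuity correction) for the p-value.
Step 5: p-value = 0.371325; compare to alpha = 0.1. fail to reject H0.

U_X = 23, p = 0.371325, fail to reject H0 at alpha = 0.1.


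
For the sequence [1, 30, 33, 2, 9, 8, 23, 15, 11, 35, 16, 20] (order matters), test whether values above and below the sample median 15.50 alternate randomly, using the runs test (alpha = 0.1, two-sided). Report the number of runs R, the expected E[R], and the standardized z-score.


Step 1: Compute median = 15.50; label A = above, B = below.
Labels in order: BAABBBABBAAA  (n_A = 6, n_B = 6)
Step 2: Count runs R = 6.
Step 3: Under H0 (random ordering), E[R] = 2*n_A*n_B/(n_A+n_B) + 1 = 2*6*6/12 + 1 = 7.0000.
        Var[R] = 2*n_A*n_B*(2*n_A*n_B - n_A - n_B) / ((n_A+n_B)^2 * (n_A+n_B-1)) = 4320/1584 = 2.7273.
        SD[R] = 1.6514.
Step 4: Continuity-corrected z = (R + 0.5 - E[R]) / SD[R] = (6 + 0.5 - 7.0000) / 1.6514 = -0.3028.
Step 5: Two-sided p-value via normal approximation = 2*(1 - Phi(|z|)) = 0.762069.
Step 6: alpha = 0.1. fail to reject H0.

R = 6, z = -0.3028, p = 0.762069, fail to reject H0.


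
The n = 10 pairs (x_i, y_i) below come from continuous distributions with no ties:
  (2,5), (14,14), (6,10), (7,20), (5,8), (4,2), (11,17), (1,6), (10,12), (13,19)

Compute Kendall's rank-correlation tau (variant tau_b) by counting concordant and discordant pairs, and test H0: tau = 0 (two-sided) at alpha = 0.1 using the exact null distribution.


Step 1: Enumerate the 45 unordered pairs (i,j) with i<j and classify each by sign(x_j-x_i) * sign(y_j-y_i).
  (1,2):dx=+12,dy=+9->C; (1,3):dx=+4,dy=+5->C; (1,4):dx=+5,dy=+15->C; (1,5):dx=+3,dy=+3->C
  (1,6):dx=+2,dy=-3->D; (1,7):dx=+9,dy=+12->C; (1,8):dx=-1,dy=+1->D; (1,9):dx=+8,dy=+7->C
  (1,10):dx=+11,dy=+14->C; (2,3):dx=-8,dy=-4->C; (2,4):dx=-7,dy=+6->D; (2,5):dx=-9,dy=-6->C
  (2,6):dx=-10,dy=-12->C; (2,7):dx=-3,dy=+3->D; (2,8):dx=-13,dy=-8->C; (2,9):dx=-4,dy=-2->C
  (2,10):dx=-1,dy=+5->D; (3,4):dx=+1,dy=+10->C; (3,5):dx=-1,dy=-2->C; (3,6):dx=-2,dy=-8->C
  (3,7):dx=+5,dy=+7->C; (3,8):dx=-5,dy=-4->C; (3,9):dx=+4,dy=+2->C; (3,10):dx=+7,dy=+9->C
  (4,5):dx=-2,dy=-12->C; (4,6):dx=-3,dy=-18->C; (4,7):dx=+4,dy=-3->D; (4,8):dx=-6,dy=-14->C
  (4,9):dx=+3,dy=-8->D; (4,10):dx=+6,dy=-1->D; (5,6):dx=-1,dy=-6->C; (5,7):dx=+6,dy=+9->C
  (5,8):dx=-4,dy=-2->C; (5,9):dx=+5,dy=+4->C; (5,10):dx=+8,dy=+11->C; (6,7):dx=+7,dy=+15->C
  (6,8):dx=-3,dy=+4->D; (6,9):dx=+6,dy=+10->C; (6,10):dx=+9,dy=+17->C; (7,8):dx=-10,dy=-11->C
  (7,9):dx=-1,dy=-5->C; (7,10):dx=+2,dy=+2->C; (8,9):dx=+9,dy=+6->C; (8,10):dx=+12,dy=+13->C
  (9,10):dx=+3,dy=+7->C
Step 2: C = 36, D = 9, total pairs = 45.
Step 3: tau = (C - D)/(n(n-1)/2) = (36 - 9)/45 = 0.600000.
Step 4: Exact two-sided p-value (enumerate n! = 3628800 permutations of y under H0): p = 0.016666.
Step 5: alpha = 0.1. reject H0.

tau_b = 0.6000 (C=36, D=9), p = 0.016666, reject H0.


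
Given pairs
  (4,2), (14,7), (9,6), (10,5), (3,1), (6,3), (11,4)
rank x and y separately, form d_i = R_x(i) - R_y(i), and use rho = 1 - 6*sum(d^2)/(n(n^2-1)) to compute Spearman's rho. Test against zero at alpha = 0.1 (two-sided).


Step 1: Rank x and y separately (midranks; no ties here).
rank(x): 4->2, 14->7, 9->4, 10->5, 3->1, 6->3, 11->6
rank(y): 2->2, 7->7, 6->6, 5->5, 1->1, 3->3, 4->4
Step 2: d_i = R_x(i) - R_y(i); compute d_i^2.
  (2-2)^2=0, (7-7)^2=0, (4-6)^2=4, (5-5)^2=0, (1-1)^2=0, (3-3)^2=0, (6-4)^2=4
sum(d^2) = 8.
Step 3: rho = 1 - 6*8 / (7*(7^2 - 1)) = 1 - 48/336 = 0.857143.
Step 4: Under H0, t = rho * sqrt((n-2)/(1-rho^2)) = 3.7210 ~ t(5).
Step 5: Two-sided p-value from the t-distribution with 5 df = 0.013697.
Step 6: alpha = 0.1. reject H0.

rho = 0.8571, p = 0.013697, reject H0 at alpha = 0.1.


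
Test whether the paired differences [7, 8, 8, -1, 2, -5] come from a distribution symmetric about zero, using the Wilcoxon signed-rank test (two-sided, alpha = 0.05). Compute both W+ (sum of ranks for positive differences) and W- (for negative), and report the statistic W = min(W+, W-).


Step 1: Drop any zero differences (none here) and take |d_i|.
|d| = [7, 8, 8, 1, 2, 5]
Step 2: Midrank |d_i| (ties get averaged ranks).
ranks: |7|->4, |8|->5.5, |8|->5.5, |1|->1, |2|->2, |5|->3
Step 3: Attach original signs; sum ranks with positive sign and with negative sign.
W+ = 4 + 5.5 + 5.5 + 2 = 17
W- = 1 + 3 = 4
(Check: W+ + W- = 21 should equal n(n+1)/2 = 21.)
Step 4: Test statistic W = min(W+, W-) = 4.
Step 5: Ties in |d|, so use the tie-corrected normal approximation.
        E[W] = n(n+1)/4 = 6*7/4 = 10.5.
        Tie groups: |d|=8 (t=2); sum(t^3 - t) = 6.
        Var[W] = n(n+1)(2n+1)/24 - sum(t^3-t)/48 = 546/24 - 6/48 = 22.625.
        z = (W - E[W]) / sqrt(Var[W]) = (4 - 10.5) / 4.7566 = -1.3665.
        Two-sided p = 2*Phi(z) = 0.171773.
Step 6: alpha = 0.05. fail to reject H0.

W+ = 17, W- = 4, W = min = 4, p = 0.171773, fail to reject H0.


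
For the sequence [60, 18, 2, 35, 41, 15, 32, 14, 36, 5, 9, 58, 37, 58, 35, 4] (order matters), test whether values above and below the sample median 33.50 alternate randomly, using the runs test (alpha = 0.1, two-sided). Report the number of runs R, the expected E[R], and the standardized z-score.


Step 1: Compute median = 33.50; label A = above, B = below.
Labels in order: ABBAABBBABBAAAAB  (n_A = 8, n_B = 8)
Step 2: Count runs R = 8.
Step 3: Under H0 (random ordering), E[R] = 2*n_A*n_B/(n_A+n_B) + 1 = 2*8*8/16 + 1 = 9.0000.
        Var[R] = 2*n_A*n_B*(2*n_A*n_B - n_A - n_B) / ((n_A+n_B)^2 * (n_A+n_B-1)) = 14336/3840 = 3.7333.
        SD[R] = 1.9322.
Step 4: Continuity-corrected z = (R + 0.5 - E[R]) / SD[R] = (8 + 0.5 - 9.0000) / 1.9322 = -0.2588.
Step 5: Two-sided p-value via normal approximation = 2*(1 - Phi(|z|)) = 0.795809.
Step 6: alpha = 0.1. fail to reject H0.

R = 8, z = -0.2588, p = 0.795809, fail to reject H0.


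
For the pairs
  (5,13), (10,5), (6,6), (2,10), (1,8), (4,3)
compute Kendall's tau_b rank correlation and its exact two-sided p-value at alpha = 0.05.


Step 1: Enumerate the 15 unordered pairs (i,j) with i<j and classify each by sign(x_j-x_i) * sign(y_j-y_i).
  (1,2):dx=+5,dy=-8->D; (1,3):dx=+1,dy=-7->D; (1,4):dx=-3,dy=-3->C; (1,5):dx=-4,dy=-5->C
  (1,6):dx=-1,dy=-10->C; (2,3):dx=-4,dy=+1->D; (2,4):dx=-8,dy=+5->D; (2,5):dx=-9,dy=+3->D
  (2,6):dx=-6,dy=-2->C; (3,4):dx=-4,dy=+4->D; (3,5):dx=-5,dy=+2->D; (3,6):dx=-2,dy=-3->C
  (4,5):dx=-1,dy=-2->C; (4,6):dx=+2,dy=-7->D; (5,6):dx=+3,dy=-5->D
Step 2: C = 6, D = 9, total pairs = 15.
Step 3: tau = (C - D)/(n(n-1)/2) = (6 - 9)/15 = -0.200000.
Step 4: Exact two-sided p-value (enumerate n! = 720 permutations of y under H0): p = 0.719444.
Step 5: alpha = 0.05. fail to reject H0.

tau_b = -0.2000 (C=6, D=9), p = 0.719444, fail to reject H0.


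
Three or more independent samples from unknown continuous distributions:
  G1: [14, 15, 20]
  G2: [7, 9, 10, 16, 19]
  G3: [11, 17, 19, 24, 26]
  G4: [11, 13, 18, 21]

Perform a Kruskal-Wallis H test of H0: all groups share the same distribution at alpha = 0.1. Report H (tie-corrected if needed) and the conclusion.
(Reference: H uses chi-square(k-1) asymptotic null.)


Step 1: Combine all N = 17 observations and assign midranks.
sorted (value, group, rank): (7,G2,1), (9,G2,2), (10,G2,3), (11,G3,4.5), (11,G4,4.5), (13,G4,6), (14,G1,7), (15,G1,8), (16,G2,9), (17,G3,10), (18,G4,11), (19,G2,12.5), (19,G3,12.5), (20,G1,14), (21,G4,15), (24,G3,16), (26,G3,17)
Step 2: Sum ranks within each group.
R_1 = 29 (n_1 = 3)
R_2 = 27.5 (n_2 = 5)
R_3 = 60 (n_3 = 5)
R_4 = 36.5 (n_4 = 4)
Step 3: H = 12/(N(N+1)) * sum(R_i^2/n_i) - 3(N+1)
     = 12/(17*18) * (29^2/3 + 27.5^2/5 + 60^2/5 + 36.5^2/4) - 3*18
     = 0.039216 * 1484.65 - 54
     = 4.221405.
Step 4: Ties present; correction factor C = 1 - 12/(17^3 - 17) = 0.997549. Corrected H = 4.221405 / 0.997549 = 4.231777.
Step 5: Under H0, H ~ chi^2(3); p-value = 0.237500.
Step 6: alpha = 0.1. fail to reject H0.

H = 4.2318, df = 3, p = 0.237500, fail to reject H0.


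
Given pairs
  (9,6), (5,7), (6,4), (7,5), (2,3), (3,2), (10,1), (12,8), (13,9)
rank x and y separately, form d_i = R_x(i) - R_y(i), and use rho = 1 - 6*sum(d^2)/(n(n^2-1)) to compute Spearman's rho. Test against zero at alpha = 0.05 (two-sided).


Step 1: Rank x and y separately (midranks; no ties here).
rank(x): 9->6, 5->3, 6->4, 7->5, 2->1, 3->2, 10->7, 12->8, 13->9
rank(y): 6->6, 7->7, 4->4, 5->5, 3->3, 2->2, 1->1, 8->8, 9->9
Step 2: d_i = R_x(i) - R_y(i); compute d_i^2.
  (6-6)^2=0, (3-7)^2=16, (4-4)^2=0, (5-5)^2=0, (1-3)^2=4, (2-2)^2=0, (7-1)^2=36, (8-8)^2=0, (9-9)^2=0
sum(d^2) = 56.
Step 3: rho = 1 - 6*56 / (9*(9^2 - 1)) = 1 - 336/720 = 0.533333.
Step 4: Under H0, t = rho * sqrt((n-2)/(1-rho^2)) = 1.6681 ~ t(7).
Step 5: Two-sided p-value from the t-distribution with 7 df = 0.139227.
Step 6: alpha = 0.05. fail to reject H0.

rho = 0.5333, p = 0.139227, fail to reject H0 at alpha = 0.05.


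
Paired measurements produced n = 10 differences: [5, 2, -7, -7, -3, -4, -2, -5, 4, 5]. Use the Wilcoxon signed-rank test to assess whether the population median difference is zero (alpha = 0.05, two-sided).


Step 1: Drop any zero differences (none here) and take |d_i|.
|d| = [5, 2, 7, 7, 3, 4, 2, 5, 4, 5]
Step 2: Midrank |d_i| (ties get averaged ranks).
ranks: |5|->7, |2|->1.5, |7|->9.5, |7|->9.5, |3|->3, |4|->4.5, |2|->1.5, |5|->7, |4|->4.5, |5|->7
Step 3: Attach original signs; sum ranks with positive sign and with negative sign.
W+ = 7 + 1.5 + 4.5 + 7 = 20
W- = 9.5 + 9.5 + 3 + 4.5 + 1.5 + 7 = 35
(Check: W+ + W- = 55 should equal n(n+1)/2 = 55.)
Step 4: Test statistic W = min(W+, W-) = 20.
Step 5: Ties in |d|, so use the tie-corrected normal approximation.
        E[W] = n(n+1)/4 = 10*11/4 = 27.5.
        Tie groups: |d|=2 (t=2), |d|=4 (t=2), |d|=5 (t=3), |d|=7 (t=2); sum(t^3 - t) = 42.
        Var[W] = n(n+1)(2n+1)/24 - sum(t^3-t)/48 = 2310/24 - 42/48 = 95.375.
        z = (W - E[W]) / sqrt(Var[W]) = (20 - 27.5) / 9.7660 = -0.7680.
        Two-sided p = 2*Phi(z) = 0.442505.
Step 6: alpha = 0.05. fail to reject H0.

W+ = 20, W- = 35, W = min = 20, p = 0.442505, fail to reject H0.


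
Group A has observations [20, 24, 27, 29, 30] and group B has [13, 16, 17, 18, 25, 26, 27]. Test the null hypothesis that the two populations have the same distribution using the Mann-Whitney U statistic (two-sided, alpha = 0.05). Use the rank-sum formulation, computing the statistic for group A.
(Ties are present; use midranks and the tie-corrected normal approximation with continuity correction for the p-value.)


Step 1: Combine and sort all 12 observations; assign midranks.
sorted (value, group): (13,Y), (16,Y), (17,Y), (18,Y), (20,X), (24,X), (25,Y), (26,Y), (27,X), (27,Y), (29,X), (30,X)
ranks: 13->1, 16->2, 17->3, 18->4, 20->5, 24->6, 25->7, 26->8, 27->9.5, 27->9.5, 29->11, 30->12
Step 2: Rank sum for X: R1 = 5 + 6 + 9.5 + 11 + 12 = 43.5.
Step 3: U_X = R1 - n1(n1+1)/2 = 43.5 - 5*6/2 = 43.5 - 15 = 28.5.
       U_Y = n1*n2 - U_X = 35 - 28.5 = 6.5.
Step 4: Ties are present, so use the tie-corrected normal approximation (with continuity correction) for the p-value.
Step 5: p-value = 0.087602; compare to alpha = 0.05. fail to reject H0.

U_X = 28.5, p = 0.087602, fail to reject H0 at alpha = 0.05.
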